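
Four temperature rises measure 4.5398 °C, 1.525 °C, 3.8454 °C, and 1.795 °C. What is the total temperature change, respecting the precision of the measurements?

11.705 °C

4.5398 °C + 1.525 °C + 3.8454 °C + 1.795 °C = 11.7052 °C.
Addition/subtraction keeps the fewest decimal places: 4.5398 → 4 decimal places, 1.525 → 3 decimal places, 3.8454 → 4 decimal places, 1.795 → 3 decimal places; limit is 3.
Rounded to 3 decimal places: 11.705 °C.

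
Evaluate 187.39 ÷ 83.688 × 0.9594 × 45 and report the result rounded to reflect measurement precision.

97

187.39 ÷ 83.688 × 0.9594 × 45 = 96.670830585…
Multiplication/division keeps the fewest significant figures: 187.39 → 5 s.f., 83.688 → 5 s.f., 0.9594 → 4 s.f., 45 → 2 s.f.; limit is 2.
Rounded to 2 significant figures: 97.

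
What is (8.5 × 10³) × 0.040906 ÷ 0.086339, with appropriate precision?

4.0 × 10³

(8.5 × 10³) × 0.040906 ÷ 0.086339 = 4027.16037943…
Multiplication/division keeps the fewest significant figures: 8.5 × 10³ → 2 s.f., 0.040906 → 5 s.f., 0.086339 → 5 s.f.; limit is 2.
Rounded to 2 significant figures: 4.0 × 10³.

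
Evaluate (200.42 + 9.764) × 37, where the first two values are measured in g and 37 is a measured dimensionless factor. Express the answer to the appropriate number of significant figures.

7.8 × 10^3 g

200.42 g + 9.764 g = 210.184 g; the sum is limited to 2 decimal places (5 s.f.).
Carrying full precision, 210.184 × 37 = 7776.808 g; 37 has 2 s.f., so the result keeps min(5, 2) = 2 s.f.
Rounded to 2 significant figures: 7.8 × 10^3 g.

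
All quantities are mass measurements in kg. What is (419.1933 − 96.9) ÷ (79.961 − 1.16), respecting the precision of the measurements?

4.090

419.1933 − 96.9 = 322.2933, limited to 1 d.p. → 4 s.f.; 79.961 − 1.16 = 78.801, limited to 2 d.p. → 4 s.f.
Carrying full precision, 322.2933 ÷ 78.801 = 4.08996459436…; keep min(4, 4) = 4 s.f.
Rounded to 4 significant figures: 4.090.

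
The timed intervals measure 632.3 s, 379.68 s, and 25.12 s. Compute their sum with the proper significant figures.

632.3 s + 379.68 s + 25.12 s = 1037.10 s.
Addition/subtraction keeps the fewest decimal places: 632.3 → 1 decimal place, 379.68 → 2 decimal places, 25.12 → 2 decimal places; limit is 1.
Rounded to 1 decimal place: 1037.1 s.

1037.1 s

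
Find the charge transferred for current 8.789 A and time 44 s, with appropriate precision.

3.9 × 10² C

charge transferred = 8.789 A × 44 s = 386.716 C.
8.789 has 4 significant figures; 44 has 2.
Division/multiplication keeps the fewest: 2 significant figures.
Rounded: 3.9 × 10² C.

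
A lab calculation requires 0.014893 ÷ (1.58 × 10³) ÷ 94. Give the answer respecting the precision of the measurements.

1.0 × 10⁻⁷

0.014893 ÷ (1.58 × 10³) ÷ 94 = 1.00276057097 × 10^-7…
Multiplication/division keeps the fewest significant figures: 0.014893 → 5 s.f., 1.58 × 10³ → 3 s.f., 94 → 2 s.f.; limit is 2.
Rounded to 2 significant figures: 1.0 × 10⁻⁷.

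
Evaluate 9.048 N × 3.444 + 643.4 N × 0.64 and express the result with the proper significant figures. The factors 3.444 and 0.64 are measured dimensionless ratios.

4.4 × 10² N

9.048 × 3.444 = 31.161312 → 31.16 N (4 s.f., last digit at the 10^-2 place).
643.4 × 0.64 = 411.776 → 4.1 × 10² N (2 s.f., last digit at the 10^1 place).
Sum: 442.937312 N; keep the coarser place, 10^1.
Result: 4.4 × 10² N.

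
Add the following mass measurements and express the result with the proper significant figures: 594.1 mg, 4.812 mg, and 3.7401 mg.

594.1 mg + 4.812 mg + 3.7401 mg = 602.6521 mg.
Addition/subtraction keeps the fewest decimal places: 594.1 → 1 decimal place, 4.812 → 3 decimal places, 3.7401 → 4 decimal places; limit is 1.
Rounded to 1 decimal place: 602.7 mg.

602.7 mg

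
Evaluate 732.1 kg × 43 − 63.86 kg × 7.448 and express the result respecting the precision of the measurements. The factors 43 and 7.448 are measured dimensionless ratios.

3.1 × 10⁴ kg

732.1 × 43 = 31480.3 → 3.1 × 10⁴ kg (2 s.f., last digit at the 10^3 place).
63.86 × 7.448 = 475.62928 → 475.6 kg (4 s.f., last digit at the 10^-1 place).
Difference: 31004.67072 kg; keep the coarser place, 10^3.
Result: 3.1 × 10⁴ kg.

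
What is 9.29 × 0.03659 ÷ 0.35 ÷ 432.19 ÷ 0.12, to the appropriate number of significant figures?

1.9 × 10⁻²

9.29 × 0.03659 ÷ 0.35 ÷ 432.19 ÷ 0.12 = 0.0187263923825…
Multiplication/division keeps the fewest significant figures: 9.29 → 3 s.f., 0.03659 → 4 s.f., 0.35 → 2 s.f., 432.19 → 5 s.f., 0.12 → 2 s.f.; limit is 2.
Rounded to 2 significant figures: 1.9 × 10⁻².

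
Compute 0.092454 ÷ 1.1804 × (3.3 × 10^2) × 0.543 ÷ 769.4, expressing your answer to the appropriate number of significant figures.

0.018

0.092454 ÷ 1.1804 × (3.3 × 10^2) × 0.543 ÷ 769.4 = 0.0182413968707…
Multiplication/division keeps the fewest significant figures: 0.092454 → 5 s.f., 1.1804 → 5 s.f., 3.3 × 10^2 → 2 s.f., 0.543 → 3 s.f., 769.4 → 4 s.f.; limit is 2.
Rounded to 2 significant figures: 0.018.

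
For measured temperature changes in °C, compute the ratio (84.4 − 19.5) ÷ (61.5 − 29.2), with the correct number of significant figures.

84.4 − 19.5 = 64.9, limited to 1 d.p. → 3 s.f.; 61.5 − 29.2 = 32.3, limited to 1 d.p. → 3 s.f.
Carrying full precision, 64.9 ÷ 32.3 = 2.0092879257…; keep min(3, 3) = 3 s.f.
Rounded to 3 significant figures: 2.01.

2.01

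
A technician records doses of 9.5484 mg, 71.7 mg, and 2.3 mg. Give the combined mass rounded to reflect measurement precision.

83.5 mg

9.5484 mg + 71.7 mg + 2.3 mg = 83.5484 mg.
Addition/subtraction keeps the fewest decimal places: 9.5484 → 4 decimal places, 71.7 → 1 decimal place, 2.3 → 1 decimal place; limit is 1.
Rounded to 1 decimal place: 83.5 mg.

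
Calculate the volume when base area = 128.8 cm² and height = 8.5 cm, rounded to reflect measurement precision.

1.1 × 10³ cm³

volume = 128.8 cm² × 8.5 cm = 1094.8 cm³.
128.8 has 4 significant figures; 8.5 has 2.
Division/multiplication keeps the fewest: 2 significant figures.
Rounded: 1.1 × 10³ cm³.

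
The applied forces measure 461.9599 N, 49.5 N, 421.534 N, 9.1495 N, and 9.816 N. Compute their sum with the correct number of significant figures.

952.0 N

461.9599 N + 49.5 N + 421.534 N + 9.1495 N + 9.816 N = 951.9594 N.
Addition/subtraction keeps the fewest decimal places: 461.9599 → 4 decimal places, 49.5 → 1 decimal place, 421.534 → 3 decimal places, 9.1495 → 4 decimal places, 9.816 → 3 decimal places; limit is 1.
Rounded to 1 decimal place: 952.0 N.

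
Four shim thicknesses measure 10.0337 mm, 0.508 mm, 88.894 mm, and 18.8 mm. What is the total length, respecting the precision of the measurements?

10.0337 mm + 0.508 mm + 88.894 mm + 18.8 mm = 118.2357 mm.
Addition/subtraction keeps the fewest decimal places: 10.0337 → 4 decimal places, 0.508 → 3 decimal places, 88.894 → 3 decimal places, 18.8 → 1 decimal place; limit is 1.
Rounded to 1 decimal place: 118.2 mm.

118.2 mm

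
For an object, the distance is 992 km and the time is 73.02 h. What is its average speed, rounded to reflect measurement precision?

average speed = 992 km ÷ 73.02 h = 13.5853190907… km/h.
992 has 3 significant figures; 73.02 has 4.
Division/multiplication keeps the fewest: 3 significant figures.
Rounded: 13.6 km/h.

13.6 km/h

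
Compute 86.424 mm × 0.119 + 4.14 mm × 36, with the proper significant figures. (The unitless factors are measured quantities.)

86.424 × 0.119 = 10.284456 → 10.3 mm (3 s.f., last digit at the 10^-1 place).
4.14 × 36 = 149.04 → 1.5 × 10^2 mm (2 s.f., last digit at the 10^1 place).
Sum: 159.324456 mm; keep the coarser place, 10^1.
Result: 1.6 × 10^2 mm.

1.6 × 10^2 mm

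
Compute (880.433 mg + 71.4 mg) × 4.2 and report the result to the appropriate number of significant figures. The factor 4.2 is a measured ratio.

4.0 × 10^3 mg

880.433 mg + 71.4 mg = 951.833 mg; the sum is limited to 1 decimal place (4 s.f.).
Carrying full precision, 951.833 × 4.2 = 3997.6986 mg; 4.2 has 2 s.f., so the result keeps min(4, 2) = 2 s.f.
Rounded to 2 significant figures: 4.0 × 10^3 mg.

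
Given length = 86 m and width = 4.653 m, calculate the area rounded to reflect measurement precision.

4.0 × 10^2 m²

area = 86 m × 4.653 m = 400.158 m².
86 has 2 significant figures; 4.653 has 4.
Division/multiplication keeps the fewest: 2 significant figures.
Rounded: 4.0 × 10^2 m².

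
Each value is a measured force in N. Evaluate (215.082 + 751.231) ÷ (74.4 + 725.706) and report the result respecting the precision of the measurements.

1.208

215.082 + 751.231 = 966.313, limited to 3 d.p. → 6 s.f.; 74.4 + 725.706 = 800.106, limited to 1 d.p. → 4 s.f.
Carrying full precision, 966.313 ÷ 800.106 = 1.20773122561…; keep min(6, 4) = 4 s.f.
Rounded to 4 significant figures: 1.208.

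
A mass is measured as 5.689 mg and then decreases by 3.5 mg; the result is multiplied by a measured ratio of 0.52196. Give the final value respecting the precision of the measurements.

1.1 mg

5.689 mg − 3.5 mg = 2.189 mg; the difference is limited to 1 decimal place (2 s.f.).
Carrying full precision, 2.189 × 0.52196 = 1.14257044 mg; 0.52196 has 5 s.f., so the result keeps min(2, 5) = 2 s.f.
Rounded to 2 significant figures: 1.1 mg.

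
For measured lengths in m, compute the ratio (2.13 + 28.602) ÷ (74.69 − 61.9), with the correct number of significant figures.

2.13 + 28.602 = 30.732, limited to 2 d.p. → 4 s.f.; 74.69 − 61.9 = 12.79, limited to 1 d.p. → 3 s.f.
Carrying full precision, 30.732 ÷ 12.79 = 2.40281469898…; keep min(4, 3) = 3 s.f.
Rounded to 3 significant figures: 2.40.

2.40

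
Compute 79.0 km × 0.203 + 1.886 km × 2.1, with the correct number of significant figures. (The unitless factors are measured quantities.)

79.0 × 0.203 = 16.037 → 16.0 km (3 s.f., last digit at the 10^-1 place).
1.886 × 2.1 = 3.9606 → 4.0 km (2 s.f., last digit at the 10^-1 place).
Sum: 19.9976 km; keep the coarser place, 10^-1.
Result: 20.0 km.

20.0 km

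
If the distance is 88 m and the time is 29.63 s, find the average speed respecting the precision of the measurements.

3.0 m/s

average speed = 88 m ÷ 29.63 s = 2.96996287546… m/s.
88 has 2 significant figures; 29.63 has 4.
Division/multiplication keeps the fewest: 2 significant figures.
Rounded: 3.0 m/s.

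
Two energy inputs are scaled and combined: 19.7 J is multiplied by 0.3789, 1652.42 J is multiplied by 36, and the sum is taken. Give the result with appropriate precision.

5.9 × 10^4 J

19.7 × 0.3789 = 7.46433 → 7.46 J (3 s.f., last digit at the 10^-2 place).
1652.42 × 36 = 59487.12 → 5.9 × 10^4 J (2 s.f., last digit at the 10^3 place).
Sum: 59494.58433 J; keep the coarser place, 10^3.
Result: 5.9 × 10^4 J.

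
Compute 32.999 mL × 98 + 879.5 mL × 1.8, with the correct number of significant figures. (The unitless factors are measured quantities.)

32.999 × 98 = 3233.902 → 3.2 × 10^3 mL (2 s.f., last digit at the 10^2 place).
879.5 × 1.8 = 1583.1 → 1.6 × 10^3 mL (2 s.f., last digit at the 10^2 place).
Sum: 4817.002 mL; keep the coarser place, 10^2.
Result: 4.8 × 10^3 mL.

4.8 × 10^3 mL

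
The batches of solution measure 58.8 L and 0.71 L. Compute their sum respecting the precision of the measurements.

58.8 L + 0.71 L = 59.51 L.
Addition/subtraction keeps the fewest decimal places: 58.8 → 1 decimal place, 0.71 → 2 decimal places; limit is 1.
Rounded to 1 decimal place: 59.5 L.

59.5 L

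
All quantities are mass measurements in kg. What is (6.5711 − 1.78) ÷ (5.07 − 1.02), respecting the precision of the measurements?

6.5711 − 1.78 = 4.7911, limited to 2 d.p. → 3 s.f.; 5.07 − 1.02 = 4.05, limited to 2 d.p. → 3 s.f.
Carrying full precision, 4.7911 ÷ 4.05 = 1.18298765432…; keep min(3, 3) = 3 s.f.
Rounded to 3 significant figures: 1.18.

1.18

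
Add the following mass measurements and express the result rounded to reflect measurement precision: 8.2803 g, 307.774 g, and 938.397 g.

8.2803 g + 307.774 g + 938.397 g = 1254.4513 g.
Addition/subtraction keeps the fewest decimal places: 8.2803 → 4 decimal places, 307.774 → 3 decimal places, 938.397 → 3 decimal places; limit is 3.
Rounded to 3 decimal places: 1.254451 × 10^3 g.

1.254451 × 10^3 g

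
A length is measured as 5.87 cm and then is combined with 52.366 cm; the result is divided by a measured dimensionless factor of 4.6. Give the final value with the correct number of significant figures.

5.87 cm + 52.366 cm = 58.236 cm; the sum is limited to 2 decimal places (4 s.f.).
Carrying full precision, 58.236 ÷ 4.6 = 12.66 cm; 4.6 has 2 s.f., so the result keeps min(4, 2) = 2 s.f.
Rounded to 2 significant figures: 13 cm.

13 cm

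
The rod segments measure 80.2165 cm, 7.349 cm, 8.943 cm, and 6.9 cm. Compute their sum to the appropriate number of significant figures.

80.2165 cm + 7.349 cm + 8.943 cm + 6.9 cm = 103.4085 cm.
Addition/subtraction keeps the fewest decimal places: 80.2165 → 4 decimal places, 7.349 → 3 decimal places, 8.943 → 3 decimal places, 6.9 → 1 decimal place; limit is 1.
Rounded to 1 decimal place: 103.4 cm.

103.4 cm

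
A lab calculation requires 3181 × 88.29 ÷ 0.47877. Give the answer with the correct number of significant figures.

3181 × 88.29 ÷ 0.47877 = 586608.371452…
Multiplication/division keeps the fewest significant figures: 3181 → 4 s.f., 88.29 → 4 s.f., 0.47877 → 5 s.f.; limit is 4.
Rounded to 4 significant figures: 5.866 × 10⁵.

5.866 × 10⁵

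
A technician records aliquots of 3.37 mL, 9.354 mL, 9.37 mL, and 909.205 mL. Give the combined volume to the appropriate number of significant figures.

3.37 mL + 9.354 mL + 9.37 mL + 909.205 mL = 931.299 mL.
Addition/subtraction keeps the fewest decimal places: 3.37 → 2 decimal places, 9.354 → 3 decimal places, 9.37 → 2 decimal places, 909.205 → 3 decimal places; limit is 2.
Rounded to 2 decimal places: 931.30 mL.

931.30 mL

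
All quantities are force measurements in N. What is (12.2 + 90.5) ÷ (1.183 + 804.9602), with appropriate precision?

12.2 + 90.5 = 102.7, limited to 1 d.p. → 4 s.f.; 1.183 + 804.9602 = 806.1432, limited to 3 d.p. → 6 s.f.
Carrying full precision, 102.7 ÷ 806.1432 = 0.127396720583…; keep min(4, 6) = 4 s.f.
Rounded to 4 significant figures: 0.1274.

0.1274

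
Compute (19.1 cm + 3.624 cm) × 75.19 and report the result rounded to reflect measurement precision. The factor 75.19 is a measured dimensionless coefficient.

19.1 cm + 3.624 cm = 22.724 cm; the sum is limited to 1 decimal place (3 s.f.).
Carrying full precision, 22.724 × 75.19 = 1708.61756 cm; 75.19 has 4 s.f., so the result keeps min(3, 4) = 3 s.f.
Rounded to 3 significant figures: 1.71 × 10^3 cm.

1.71 × 10^3 cm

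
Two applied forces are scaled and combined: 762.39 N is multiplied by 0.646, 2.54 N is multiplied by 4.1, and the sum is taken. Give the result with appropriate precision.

503 N

762.39 × 0.646 = 492.50394 → 493 N (3 s.f., last digit at the 10^0 place).
2.54 × 4.1 = 10.414 → 1.0 × 10¹ N (2 s.f., last digit at the 10^0 place).
Sum: 502.91794 N; keep the coarser place, 10^0.
Result: 503 N.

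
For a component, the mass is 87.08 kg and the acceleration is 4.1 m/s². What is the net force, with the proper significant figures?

net force = 87.08 kg × 4.1 m/s² = 357.028 N.
87.08 has 4 significant figures; 4.1 has 2.
Division/multiplication keeps the fewest: 2 significant figures.
Rounded: 3.6 × 10² N.

3.6 × 10² N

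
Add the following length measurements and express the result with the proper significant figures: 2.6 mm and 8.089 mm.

10.7 mm

2.6 mm + 8.089 mm = 10.689 mm.
Addition/subtraction keeps the fewest decimal places: 2.6 → 1 decimal place, 8.089 → 3 decimal places; limit is 1.
Rounded to 1 decimal place: 10.7 mm.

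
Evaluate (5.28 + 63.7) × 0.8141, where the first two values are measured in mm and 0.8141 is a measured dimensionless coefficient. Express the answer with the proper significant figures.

5.28 mm + 63.7 mm = 68.98 mm; the sum is limited to 1 decimal place (3 s.f.).
Carrying full precision, 68.98 × 0.8141 = 56.156618 mm; 0.8141 has 4 s.f., so the result keeps min(3, 4) = 3 s.f.
Rounded to 3 significant figures: 56.2 mm.

56.2 mm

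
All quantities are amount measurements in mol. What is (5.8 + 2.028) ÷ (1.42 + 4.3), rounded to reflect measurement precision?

5.8 + 2.028 = 7.828, limited to 1 d.p. → 2 s.f.; 1.42 + 4.3 = 5.72, limited to 1 d.p. → 2 s.f.
Carrying full precision, 7.828 ÷ 5.72 = 1.36853146853…; keep min(2, 2) = 2 s.f.
Rounded to 2 significant figures: 1.4.

1.4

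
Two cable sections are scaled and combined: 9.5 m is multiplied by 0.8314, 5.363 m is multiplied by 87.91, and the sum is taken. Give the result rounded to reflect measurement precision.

479.4 m

9.5 × 0.8314 = 7.8983 → 7.9 m (2 s.f., last digit at the 10^-1 place).
5.363 × 87.91 = 471.46133 → 471.5 m (4 s.f., last digit at the 10^-1 place).
Sum: 479.35963 m; keep the coarser place, 10^-1.
Result: 479.4 m.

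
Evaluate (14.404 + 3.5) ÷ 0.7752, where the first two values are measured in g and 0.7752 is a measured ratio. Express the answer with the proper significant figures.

23.1 g

14.404 g + 3.5 g = 17.904 g; the sum is limited to 1 decimal place (3 s.f.).
Carrying full precision, 17.904 ÷ 0.7752 = 23.0959752322… g; 0.7752 has 4 s.f., so the result keeps min(3, 4) = 3 s.f.
Rounded to 3 significant figures: 23.1 g.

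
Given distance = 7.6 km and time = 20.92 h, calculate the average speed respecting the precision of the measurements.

average speed = 7.6 km ÷ 20.92 h = 0.363288718929… km/h.
7.6 has 2 significant figures; 20.92 has 4.
Division/multiplication keeps the fewest: 2 significant figures.
Rounded: 0.36 km/h.

0.36 km/h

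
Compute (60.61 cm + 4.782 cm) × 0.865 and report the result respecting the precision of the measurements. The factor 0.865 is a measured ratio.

56.6 cm

60.61 cm + 4.782 cm = 65.392 cm; the sum is limited to 2 decimal places (4 s.f.).
Carrying full precision, 65.392 × 0.865 = 56.56408 cm; 0.865 has 3 s.f., so the result keeps min(4, 3) = 3 s.f.
Rounded to 3 significant figures: 56.6 cm.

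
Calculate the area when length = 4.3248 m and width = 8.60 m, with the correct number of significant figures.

area = 4.3248 m × 8.60 m = 37.19328 m².
4.3248 has 5 significant figures; 8.60 has 3.
Division/multiplication keeps the fewest: 3 significant figures.
Rounded: 37.2 m².

37.2 m²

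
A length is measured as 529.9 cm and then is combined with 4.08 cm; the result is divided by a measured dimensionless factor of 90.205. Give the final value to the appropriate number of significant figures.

529.9 cm + 4.08 cm = 533.98 cm; the sum is limited to 1 decimal place (4 s.f.).
Carrying full precision, 533.98 ÷ 90.205 = 5.9196275151… cm; 90.205 has 5 s.f., so the result keeps min(4, 5) = 4 s.f.
Rounded to 4 significant figures: 5.920 cm.

5.920 cm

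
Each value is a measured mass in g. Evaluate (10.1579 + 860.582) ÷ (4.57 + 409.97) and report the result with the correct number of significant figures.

2.1005

10.1579 + 860.582 = 870.7399, limited to 3 d.p. → 6 s.f.; 4.57 + 409.97 = 414.54, limited to 2 d.p. → 5 s.f.
Carrying full precision, 870.7399 ÷ 414.54 = 2.10049669513…; keep min(6, 5) = 5 s.f.
Rounded to 5 significant figures: 2.1005.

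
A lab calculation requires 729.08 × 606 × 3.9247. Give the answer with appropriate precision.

1.73 × 10^6

729.08 × 606 × 3.9247 = 1734020.68726…
Multiplication/division keeps the fewest significant figures: 729.08 → 5 s.f., 606 → 3 s.f., 3.9247 → 5 s.f.; limit is 3.
Rounded to 3 significant figures: 1.73 × 10^6.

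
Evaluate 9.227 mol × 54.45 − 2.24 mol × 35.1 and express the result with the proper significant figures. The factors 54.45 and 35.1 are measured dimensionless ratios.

9.227 × 54.45 = 502.41015 → 502.4 mol (4 s.f., last digit at the 10^-1 place).
2.24 × 35.1 = 78.624 → 78.6 mol (3 s.f., last digit at the 10^-1 place).
Difference: 423.78615 mol; keep the coarser place, 10^-1.
Result: 423.8 mol.

423.8 mol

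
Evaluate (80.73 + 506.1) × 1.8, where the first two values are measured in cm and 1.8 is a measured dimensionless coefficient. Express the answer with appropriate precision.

1.1 × 10³ cm

80.73 cm + 506.1 cm = 586.83 cm; the sum is limited to 1 decimal place (4 s.f.).
Carrying full precision, 586.83 × 1.8 = 1056.294 cm; 1.8 has 2 s.f., so the result keeps min(4, 2) = 2 s.f.
Rounded to 2 significant figures: 1.1 × 10³ cm.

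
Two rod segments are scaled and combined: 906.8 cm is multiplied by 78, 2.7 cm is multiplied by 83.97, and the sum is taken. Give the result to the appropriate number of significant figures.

7.1 × 10^4 cm

906.8 × 78 = 70730.4 → 7.1 × 10^4 cm (2 s.f., last digit at the 10^3 place).
2.7 × 83.97 = 226.719 → 2.3 × 10^2 cm (2 s.f., last digit at the 10^1 place).
Sum: 70957.119 cm; keep the coarser place, 10^3.
Result: 7.1 × 10^4 cm.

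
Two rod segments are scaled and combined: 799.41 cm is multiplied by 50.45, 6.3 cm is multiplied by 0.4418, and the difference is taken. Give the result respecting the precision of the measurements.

4.033 × 10^4 cm

799.41 × 50.45 = 40330.2345 → 4.033 × 10^4 cm (4 s.f., last digit at the 10^1 place).
6.3 × 0.4418 = 2.78334 → 2.8 cm (2 s.f., last digit at the 10^-1 place).
Difference: 40327.45116 cm; keep the coarser place, 10^1.
Result: 4.033 × 10^4 cm.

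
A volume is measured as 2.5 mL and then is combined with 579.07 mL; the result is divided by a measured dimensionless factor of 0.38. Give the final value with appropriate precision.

1.5 × 10^3 mL

2.5 mL + 579.07 mL = 581.57 mL; the sum is limited to 1 decimal place (4 s.f.).
Carrying full precision, 581.57 ÷ 0.38 = 1530.44736842… mL; 0.38 has 2 s.f., so the result keeps min(4, 2) = 2 s.f.
Rounded to 2 significant figures: 1.5 × 10^3 mL.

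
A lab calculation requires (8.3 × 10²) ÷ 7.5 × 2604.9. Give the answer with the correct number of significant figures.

2.9 × 10⁵

(8.3 × 10²) ÷ 7.5 × 2604.9 = 288275.6…
Multiplication/division keeps the fewest significant figures: 8.3 × 10² → 2 s.f., 7.5 → 2 s.f., 2604.9 → 5 s.f.; limit is 2.
Rounded to 2 significant figures: 2.9 × 10⁵.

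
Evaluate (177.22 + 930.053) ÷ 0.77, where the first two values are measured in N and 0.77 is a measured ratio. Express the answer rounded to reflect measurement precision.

1.4 × 10³ N

177.22 N + 930.053 N = 1107.273 N; the sum is limited to 2 decimal places (6 s.f.).
Carrying full precision, 1107.273 ÷ 0.77 = 1438.01688312… N; 0.77 has 2 s.f., so the result keeps min(6, 2) = 2 s.f.
Rounded to 2 significant figures: 1.4 × 10³ N.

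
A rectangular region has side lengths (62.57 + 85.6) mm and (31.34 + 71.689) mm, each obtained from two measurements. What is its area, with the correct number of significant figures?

62.57 + 85.6 = 148.17, limited to 1 d.p. → 4 s.f.; 31.34 + 71.689 = 103.029, limited to 2 d.p. → 5 s.f.
Carrying full precision, 148.17 × 103.029 = 15265.80693; keep min(4, 5) = 4 s.f.
Rounded to 4 significant figures: 1.527 × 10⁴ mm².

1.527 × 10⁴ mm²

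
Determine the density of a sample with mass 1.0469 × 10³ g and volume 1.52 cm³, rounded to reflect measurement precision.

689 g/cm³

density = 1.0469 × 10³ g ÷ 1.52 cm³ = 688.75 g/cm³.
1.0469 × 10³ has 5 significant figures; 1.52 has 3.
Division/multiplication keeps the fewest: 3 significant figures.
Rounded: 689 g/cm³.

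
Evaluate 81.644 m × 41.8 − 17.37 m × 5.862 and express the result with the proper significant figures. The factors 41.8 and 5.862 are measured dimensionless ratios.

81.644 × 41.8 = 3412.7192 → 3.41 × 10³ m (3 s.f., last digit at the 10^1 place).
17.37 × 5.862 = 101.82294 → 101.8 m (4 s.f., last digit at the 10^-1 place).
Difference: 3310.89626 m; keep the coarser place, 10^1.
Result: 3.31 × 10³ m.

3.31 × 10³ m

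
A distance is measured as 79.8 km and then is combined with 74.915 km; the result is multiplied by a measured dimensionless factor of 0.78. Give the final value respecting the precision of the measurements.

1.2 × 10² km

79.8 km + 74.915 km = 154.715 km; the sum is limited to 1 decimal place (4 s.f.).
Carrying full precision, 154.715 × 0.78 = 120.6777 km; 0.78 has 2 s.f., so the result keeps min(4, 2) = 2 s.f.
Rounded to 2 significant figures: 1.2 × 10² km.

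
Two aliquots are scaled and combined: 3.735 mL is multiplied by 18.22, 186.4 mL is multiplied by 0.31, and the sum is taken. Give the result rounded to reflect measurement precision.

3.735 × 18.22 = 68.0517 → 68.05 mL (4 s.f., last digit at the 10^-2 place).
186.4 × 0.31 = 57.784 → 58 mL (2 s.f., last digit at the 10^0 place).
Sum: 125.8357 mL; keep the coarser place, 10^0.
Result: 126 mL.

126 mL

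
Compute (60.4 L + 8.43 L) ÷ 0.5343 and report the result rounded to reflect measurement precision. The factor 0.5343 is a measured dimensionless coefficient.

129 L

60.4 L + 8.43 L = 68.83 L; the sum is limited to 1 decimal place (3 s.f.).
Carrying full precision, 68.83 ÷ 0.5343 = 128.82275875… L; 0.5343 has 4 s.f., so the result keeps min(3, 4) = 3 s.f.
Rounded to 3 significant figures: 129 L.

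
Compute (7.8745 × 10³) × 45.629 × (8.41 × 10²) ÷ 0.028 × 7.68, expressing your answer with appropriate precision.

8.3 × 10¹⁰

(7.8745 × 10³) × 45.629 × (8.41 × 10²) ÷ 0.028 × 7.68 = 8.28825535215 × 10^10…
Multiplication/division keeps the fewest significant figures: 7.8745 × 10³ → 5 s.f., 45.629 → 5 s.f., 8.41 × 10² → 3 s.f., 0.028 → 2 s.f., 7.68 → 3 s.f.; limit is 2.
Rounded to 2 significant figures: 8.3 × 10¹⁰.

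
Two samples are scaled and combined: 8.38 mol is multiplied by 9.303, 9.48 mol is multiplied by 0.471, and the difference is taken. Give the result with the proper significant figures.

73.5 mol

8.38 × 9.303 = 77.95914 → 78.0 mol (3 s.f., last digit at the 10^-1 place).
9.48 × 0.471 = 4.46508 → 4.47 mol (3 s.f., last digit at the 10^-2 place).
Difference: 73.49406 mol; keep the coarser place, 10^-1.
Result: 73.5 mol.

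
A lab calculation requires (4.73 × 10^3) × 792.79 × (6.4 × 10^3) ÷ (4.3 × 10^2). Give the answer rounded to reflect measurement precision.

(4.73 × 10^3) × 792.79 × (6.4 × 10^3) ÷ (4.3 × 10^2) = 55812416
Multiplication/division keeps the fewest significant figures: 4.73 × 10^3 → 3 s.f., 792.79 → 5 s.f., 6.4 × 10^3 → 2 s.f., 4.3 × 10^2 → 2 s.f.; limit is 2.
Rounded to 2 significant figures: 5.6 × 10^7.

5.6 × 10^7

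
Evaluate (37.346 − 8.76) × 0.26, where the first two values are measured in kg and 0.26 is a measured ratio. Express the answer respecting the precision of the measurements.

7.4 kg

37.346 kg − 8.76 kg = 28.586 kg; the difference is limited to 2 decimal places (4 s.f.).
Carrying full precision, 28.586 × 0.26 = 7.43236 kg; 0.26 has 2 s.f., so the result keeps min(4, 2) = 2 s.f.
Rounded to 2 significant figures: 7.4 kg.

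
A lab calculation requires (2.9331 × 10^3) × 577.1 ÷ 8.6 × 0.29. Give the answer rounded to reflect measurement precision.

5.7 × 10^4

(2.9331 × 10^3) × 577.1 ÷ 8.6 × 0.29 = 57079.1491744…
Multiplication/division keeps the fewest significant figures: 2.9331 × 10^3 → 5 s.f., 577.1 → 4 s.f., 8.6 → 2 s.f., 0.29 → 2 s.f.; limit is 2.
Rounded to 2 significant figures: 5.7 × 10^4.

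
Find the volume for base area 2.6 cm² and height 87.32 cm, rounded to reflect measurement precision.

volume = 2.6 cm² × 87.32 cm = 227.032 cm³.
2.6 has 2 significant figures; 87.32 has 4.
Division/multiplication keeps the fewest: 2 significant figures.
Rounded: 2.3 × 10² cm³.

2.3 × 10² cm³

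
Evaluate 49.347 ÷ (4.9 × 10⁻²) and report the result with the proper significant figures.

49.347 ÷ (4.9 × 10⁻²) = 1007.08163265…
Multiplication/division keeps the fewest significant figures: 49.347 → 5 s.f., 4.9 × 10⁻² → 2 s.f.; limit is 2.
Rounded to 2 significant figures: 1.0 × 10³.

1.0 × 10³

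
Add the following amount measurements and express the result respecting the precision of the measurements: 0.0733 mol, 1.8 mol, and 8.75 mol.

0.0733 mol + 1.8 mol + 8.75 mol = 10.6233 mol.
Addition/subtraction keeps the fewest decimal places: 0.0733 → 4 decimal places, 1.8 → 1 decimal place, 8.75 → 2 decimal places; limit is 1.
Rounded to 1 decimal place: 10.6 mol.

10.6 mol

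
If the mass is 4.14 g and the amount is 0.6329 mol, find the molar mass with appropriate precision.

molar mass = 4.14 g ÷ 0.6329 mol = 6.54131774372… g/mol.
4.14 has 3 significant figures; 0.6329 has 4.
Division/multiplication keeps the fewest: 3 significant figures.
Rounded: 6.54 g/mol.

6.54 g/mol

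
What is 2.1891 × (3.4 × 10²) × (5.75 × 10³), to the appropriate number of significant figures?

4.3 × 10⁶

2.1891 × (3.4 × 10²) × (5.75 × 10³) = 4279690.5
Multiplication/division keeps the fewest significant figures: 2.1891 → 5 s.f., 3.4 × 10² → 2 s.f., 5.75 × 10³ → 3 s.f.; limit is 2.
Rounded to 2 significant figures: 4.3 × 10⁶.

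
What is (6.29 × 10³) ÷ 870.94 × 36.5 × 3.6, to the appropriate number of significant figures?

(6.29 × 10³) ÷ 870.94 × 36.5 × 3.6 = 948.981560153…
Multiplication/division keeps the fewest significant figures: 6.29 × 10³ → 3 s.f., 870.94 → 5 s.f., 36.5 → 3 s.f., 3.6 → 2 s.f.; limit is 2.
Rounded to 2 significant figures: 9.5 × 10².

9.5 × 10²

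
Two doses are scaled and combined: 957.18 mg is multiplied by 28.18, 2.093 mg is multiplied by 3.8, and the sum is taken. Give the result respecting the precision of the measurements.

2.698 × 10^4 mg

957.18 × 28.18 = 26973.3324 → 2.697 × 10^4 mg (4 s.f., last digit at the 10^1 place).
2.093 × 3.8 = 7.9534 → 8.0 mg (2 s.f., last digit at the 10^-1 place).
Sum: 26981.2858 mg; keep the coarser place, 10^1.
Result: 2.698 × 10^4 mg.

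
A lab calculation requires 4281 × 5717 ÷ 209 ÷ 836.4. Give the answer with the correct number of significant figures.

4281 × 5717 ÷ 209 ÷ 836.4 = 140.008083173…
Multiplication/division keeps the fewest significant figures: 4281 → 4 s.f., 5717 → 4 s.f., 209 → 3 s.f., 836.4 → 4 s.f.; limit is 3.
Rounded to 3 significant figures: 1.40 × 10^2.

1.40 × 10^2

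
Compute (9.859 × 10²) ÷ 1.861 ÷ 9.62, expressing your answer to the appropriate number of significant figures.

(9.859 × 10²) ÷ 1.861 ÷ 9.62 = 55.0695365311…
Multiplication/division keeps the fewest significant figures: 9.859 × 10² → 4 s.f., 1.861 → 4 s.f., 9.62 → 3 s.f.; limit is 3.
Rounded to 3 significant figures: 55.1.

55.1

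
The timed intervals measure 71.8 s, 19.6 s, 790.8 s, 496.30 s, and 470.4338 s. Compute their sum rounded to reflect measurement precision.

1848.9 s

71.8 s + 19.6 s + 790.8 s + 496.30 s + 470.4338 s = 1848.9338 s.
Addition/subtraction keeps the fewest decimal places: 71.8 → 1 decimal place, 19.6 → 1 decimal place, 790.8 → 1 decimal place, 496.30 → 2 decimal places, 470.4338 → 4 decimal places; limit is 1.
Rounded to 1 decimal place: 1848.9 s.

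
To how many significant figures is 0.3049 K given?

4

0.3049: leading zeros are not significant; zeros between nonzero digits are significant.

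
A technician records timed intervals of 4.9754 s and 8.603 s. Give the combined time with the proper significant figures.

13.578 s

4.9754 s + 8.603 s = 13.5784 s.
Addition/subtraction keeps the fewest decimal places: 4.9754 → 4 decimal places, 8.603 → 3 decimal places; limit is 3.
Rounded to 3 decimal places: 13.578 s.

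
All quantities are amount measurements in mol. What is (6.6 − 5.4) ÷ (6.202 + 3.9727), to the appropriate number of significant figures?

0.12

6.6 − 5.4 = 1.2, limited to 1 d.p. → 2 s.f.; 6.202 + 3.9727 = 10.1747, limited to 3 d.p. → 5 s.f.
Carrying full precision, 1.2 ÷ 10.1747 = 0.117939595271…; keep min(2, 5) = 2 s.f.
Rounded to 2 significant figures: 0.12.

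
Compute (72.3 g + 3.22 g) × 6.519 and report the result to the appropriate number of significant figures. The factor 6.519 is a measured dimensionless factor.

72.3 g + 3.22 g = 75.52 g; the sum is limited to 1 decimal place (3 s.f.).
Carrying full precision, 75.52 × 6.519 = 492.31488 g; 6.519 has 4 s.f., so the result keeps min(3, 4) = 3 s.f.
Rounded to 3 significant figures: 492 g.

492 g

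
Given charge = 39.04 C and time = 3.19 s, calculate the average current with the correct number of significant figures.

average current = 39.04 C ÷ 3.19 s = 12.2382445141… A.
39.04 has 4 significant figures; 3.19 has 3.
Division/multiplication keeps the fewest: 3 significant figures.
Rounded: 12.2 A.

12.2 A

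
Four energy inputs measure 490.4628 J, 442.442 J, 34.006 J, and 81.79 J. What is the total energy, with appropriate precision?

1048.70 J

490.4628 J + 442.442 J + 34.006 J + 81.79 J = 1048.7008 J.
Addition/subtraction keeps the fewest decimal places: 490.4628 → 4 decimal places, 442.442 → 3 decimal places, 34.006 → 3 decimal places, 81.79 → 2 decimal places; limit is 2.
Rounded to 2 decimal places: 1048.70 J.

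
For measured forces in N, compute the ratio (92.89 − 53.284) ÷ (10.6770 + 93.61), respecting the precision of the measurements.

92.89 − 53.284 = 39.606, limited to 2 d.p. → 4 s.f.; 10.6770 + 93.61 = 104.2870, limited to 2 d.p. → 5 s.f.
Carrying full precision, 39.606 ÷ 104.2870 = 0.379778879438…; keep min(4, 5) = 4 s.f.
Rounded to 4 significant figures: 0.3798.

0.3798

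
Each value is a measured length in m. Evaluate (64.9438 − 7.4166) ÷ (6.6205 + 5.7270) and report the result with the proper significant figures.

64.9438 − 7.4166 = 57.5272, limited to 4 d.p. → 6 s.f.; 6.6205 + 5.7270 = 12.3475, limited to 4 d.p. → 6 s.f.
Carrying full precision, 57.5272 ÷ 12.3475 = 4.65901599514…; keep min(6, 6) = 6 s.f.
Rounded to 6 significant figures: 4.65902.

4.65902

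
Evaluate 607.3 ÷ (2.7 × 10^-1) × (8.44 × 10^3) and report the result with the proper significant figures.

607.3 ÷ (2.7 × 10^-1) × (8.44 × 10^3) = 18983748.1481…
Multiplication/division keeps the fewest significant figures: 607.3 → 4 s.f., 2.7 × 10^-1 → 2 s.f., 8.44 × 10^3 → 3 s.f.; limit is 2.
Rounded to 2 significant figures: 1.9 × 10^7.

1.9 × 10^7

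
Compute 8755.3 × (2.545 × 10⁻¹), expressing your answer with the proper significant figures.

2228

8755.3 × (2.545 × 10⁻¹) = 2228.22385
Multiplication/division keeps the fewest significant figures: 8755.3 → 5 s.f., 2.545 × 10⁻¹ → 4 s.f.; limit is 4.
Rounded to 4 significant figures: 2228.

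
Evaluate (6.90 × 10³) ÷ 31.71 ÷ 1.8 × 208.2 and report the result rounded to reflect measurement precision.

2.5 × 10⁴

(6.90 × 10³) ÷ 31.71 ÷ 1.8 × 208.2 = 25168.7164932…
Multiplication/division keeps the fewest significant figures: 6.90 × 10³ → 3 s.f., 31.71 → 4 s.f., 1.8 → 2 s.f., 208.2 → 4 s.f.; limit is 2.
Rounded to 2 significant figures: 2.5 × 10⁴.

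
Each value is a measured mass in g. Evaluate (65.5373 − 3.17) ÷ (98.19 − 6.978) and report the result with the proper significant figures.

65.5373 − 3.17 = 62.3673, limited to 2 d.p. → 4 s.f.; 98.19 − 6.978 = 91.212, limited to 2 d.p. → 4 s.f.
Carrying full precision, 62.3673 ÷ 91.212 = 0.683762004999…; keep min(4, 4) = 4 s.f.
Rounded to 4 significant figures: 0.6838.

0.6838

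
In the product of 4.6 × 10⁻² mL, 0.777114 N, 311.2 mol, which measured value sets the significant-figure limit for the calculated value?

4.6 × 10⁻² mL

4.6 × 10⁻² mL → 2 s.f.; 0.777114 N → 6 s.f.; 311.2 mol → 4 s.f.
The fewest is 2 significant figures, from 4.6 × 10⁻² mL.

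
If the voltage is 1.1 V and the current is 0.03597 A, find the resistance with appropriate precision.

resistance = 1.1 V ÷ 0.03597 A = 30.5810397554… Ω.
1.1 has 2 significant figures; 0.03597 has 4.
Division/multiplication keeps the fewest: 2 significant figures.
Rounded: 31 Ω.

31 Ω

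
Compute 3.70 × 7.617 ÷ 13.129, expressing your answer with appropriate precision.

2.15

3.70 × 7.617 ÷ 13.129 = 2.14661436515…
Multiplication/division keeps the fewest significant figures: 3.70 → 3 s.f., 7.617 → 4 s.f., 13.129 → 5 s.f.; limit is 3.
Rounded to 3 significant figures: 2.15.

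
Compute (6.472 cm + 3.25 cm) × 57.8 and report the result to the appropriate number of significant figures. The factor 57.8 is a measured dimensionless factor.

6.472 cm + 3.25 cm = 9.722 cm; the sum is limited to 2 decimal places (3 s.f.).
Carrying full precision, 9.722 × 57.8 = 561.9316 cm; 57.8 has 3 s.f., so the result keeps min(3, 3) = 3 s.f.
Rounded to 3 significant figures: 562 cm.

562 cm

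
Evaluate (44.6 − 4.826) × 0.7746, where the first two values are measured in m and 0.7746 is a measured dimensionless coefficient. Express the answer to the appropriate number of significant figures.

30.8 m

44.6 m − 4.826 m = 39.774 m; the difference is limited to 1 decimal place (3 s.f.).
Carrying full precision, 39.774 × 0.7746 = 30.8089404 m; 0.7746 has 4 s.f., so the result keeps min(3, 4) = 3 s.f.
Rounded to 3 significant figures: 30.8 m.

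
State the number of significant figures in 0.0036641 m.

5

0.0036641: leading zeros are not significant.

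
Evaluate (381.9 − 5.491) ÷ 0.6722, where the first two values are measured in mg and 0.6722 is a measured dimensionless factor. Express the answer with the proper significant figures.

560.0 mg

381.9 mg − 5.491 mg = 376.409 mg; the difference is limited to 1 decimal place (4 s.f.).
Carrying full precision, 376.409 ÷ 0.6722 = 559.965783993… mg; 0.6722 has 4 s.f., so the result keeps min(4, 4) = 4 s.f.
Rounded to 4 significant figures: 560.0 mg.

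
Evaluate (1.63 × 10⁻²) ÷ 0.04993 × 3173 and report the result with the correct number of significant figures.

1.04 × 10³

(1.63 × 10⁻²) ÷ 0.04993 × 3173 = 1035.84818746…
Multiplication/division keeps the fewest significant figures: 1.63 × 10⁻² → 3 s.f., 0.04993 → 4 s.f., 3173 → 4 s.f.; limit is 3.
Rounded to 3 significant figures: 1.04 × 10³.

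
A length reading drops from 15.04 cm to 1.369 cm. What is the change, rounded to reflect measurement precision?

13.67 cm

15.04 cm − 1.369 cm = 13.671 cm.
Addition/subtraction keeps the fewest decimal places: 15.04 → 2 decimal places, 1.369 → 3 decimal places; limit is 2.
Rounded to 2 decimal places: 13.67 cm.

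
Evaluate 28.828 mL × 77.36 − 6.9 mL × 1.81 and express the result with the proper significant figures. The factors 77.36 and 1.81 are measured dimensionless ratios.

2218 mL

28.828 × 77.36 = 2230.13408 → 2.230 × 10^3 mL (4 s.f., last digit at the 10^0 place).
6.9 × 1.81 = 12.489 → 12 mL (2 s.f., last digit at the 10^0 place).
Difference: 2217.64508 mL; keep the coarser place, 10^0.
Result: 2218 mL.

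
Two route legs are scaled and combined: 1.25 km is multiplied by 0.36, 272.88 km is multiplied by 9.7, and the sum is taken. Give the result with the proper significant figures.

1.25 × 0.36 = 0.45 → 0.45 km (2 s.f., last digit at the 10^-2 place).
272.88 × 9.7 = 2646.936 → 2.6 × 10³ km (2 s.f., last digit at the 10^2 place).
Sum: 2647.386 km; keep the coarser place, 10^2.
Result: 2.6 × 10³ km.

2.6 × 10³ km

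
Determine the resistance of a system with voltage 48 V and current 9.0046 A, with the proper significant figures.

5.3 Ω

resistance = 48 V ÷ 9.0046 A = 5.33060879995… Ω.
48 has 2 significant figures; 9.0046 has 5.
Division/multiplication keeps the fewest: 2 significant figures.
Rounded: 5.3 Ω.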